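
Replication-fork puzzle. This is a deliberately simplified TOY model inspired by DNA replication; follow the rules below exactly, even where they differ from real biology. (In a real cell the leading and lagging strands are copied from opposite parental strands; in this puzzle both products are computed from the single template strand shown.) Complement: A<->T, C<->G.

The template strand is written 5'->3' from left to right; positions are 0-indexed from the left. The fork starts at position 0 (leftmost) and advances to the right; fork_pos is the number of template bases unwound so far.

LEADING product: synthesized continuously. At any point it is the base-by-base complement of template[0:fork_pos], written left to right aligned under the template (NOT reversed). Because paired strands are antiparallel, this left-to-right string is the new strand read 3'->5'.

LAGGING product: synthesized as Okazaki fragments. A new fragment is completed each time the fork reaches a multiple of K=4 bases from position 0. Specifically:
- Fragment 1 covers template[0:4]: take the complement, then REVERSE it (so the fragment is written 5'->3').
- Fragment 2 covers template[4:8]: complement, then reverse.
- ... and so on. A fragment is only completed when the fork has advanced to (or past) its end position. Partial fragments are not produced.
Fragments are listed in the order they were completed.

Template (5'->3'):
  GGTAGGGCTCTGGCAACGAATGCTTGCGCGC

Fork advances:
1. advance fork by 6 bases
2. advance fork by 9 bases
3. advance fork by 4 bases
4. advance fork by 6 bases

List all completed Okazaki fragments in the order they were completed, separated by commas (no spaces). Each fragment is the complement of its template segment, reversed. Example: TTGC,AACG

Answer: TACC,GCCC,CAGA,TTGC,TTCG,AGCA

Derivation:
Step 1: advance 6 -> fork_pos = 0 + 6 = 6. Reached multiple(s) of 4: 4 -> fragment 1 completed (1 total).
Step 2: advance 9 -> fork_pos = 6 + 9 = 15. Reached multiple(s) of 4: 8, 12 -> fragments 2-3 completed (3 total).
Step 3: advance 4 -> fork_pos = 15 + 4 = 19. Reached multiple(s) of 4: 16 -> fragment 4 completed (4 total).
Step 4: advance 6 -> fork_pos = 19 + 6 = 25. Reached multiple(s) of 4: 20, 24 -> fragments 5-6 completed (6 total).
Final fork_pos = 25, so 6 fragment(s) are complete. Build each: template segment -> complement -> reverse.
Fragment 1: template[0:4] = GGTA -> complement CCAT -> reversed TACC
Fragment 2: template[4:8] = GGGC -> complement CCCG -> reversed GCCC
Fragment 3: template[8:12] = TCTG -> complement AGAC -> reversed CAGA
Fragment 4: template[12:16] = GCAA -> complement CGTT -> reversed TTGC
Fragment 5: template[16:20] = CGAA -> complement GCTT -> reversed TTCG
Fragment 6: template[20:24] = TGCT -> complement ACGA -> reversed AGCA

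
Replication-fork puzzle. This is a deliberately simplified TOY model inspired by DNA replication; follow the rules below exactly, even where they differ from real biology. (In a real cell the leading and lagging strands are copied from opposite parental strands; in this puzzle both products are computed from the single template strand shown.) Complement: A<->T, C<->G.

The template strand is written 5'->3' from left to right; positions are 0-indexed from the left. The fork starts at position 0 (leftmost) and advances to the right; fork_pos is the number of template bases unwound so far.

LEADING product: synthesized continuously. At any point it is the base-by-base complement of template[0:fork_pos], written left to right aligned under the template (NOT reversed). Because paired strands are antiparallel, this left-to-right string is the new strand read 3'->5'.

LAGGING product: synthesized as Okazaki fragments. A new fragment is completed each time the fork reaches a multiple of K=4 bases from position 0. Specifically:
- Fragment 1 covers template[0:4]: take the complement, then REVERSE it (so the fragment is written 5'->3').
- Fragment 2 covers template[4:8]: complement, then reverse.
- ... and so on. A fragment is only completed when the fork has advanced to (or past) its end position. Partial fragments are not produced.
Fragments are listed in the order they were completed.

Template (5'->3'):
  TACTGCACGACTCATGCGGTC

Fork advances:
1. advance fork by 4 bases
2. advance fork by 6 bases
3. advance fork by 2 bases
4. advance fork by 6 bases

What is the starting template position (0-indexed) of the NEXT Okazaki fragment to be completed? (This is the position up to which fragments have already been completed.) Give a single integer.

Step 1: advance 4 -> fork_pos = 0 + 4 = 4. Reached multiple(s) of 4: 4 -> fragment 1 completed (1 total).
Step 2: advance 6 -> fork_pos = 4 + 6 = 10. Reached multiple(s) of 4: 8 -> fragment 2 completed (2 total).
Step 3: advance 2 -> fork_pos = 10 + 2 = 12. Reached multiple(s) of 4: 12 -> fragment 3 completed (3 total).
Step 4: advance 6 -> fork_pos = 12 + 6 = 18. Reached multiple(s) of 4: 16 -> fragment 4 completed (4 total).
4 fragment(s) completed, covering template[0:16] (4 x 4 = 16). The next fragment, fragment 5, covers template[16:20], so it starts at position 16.

Answer: 16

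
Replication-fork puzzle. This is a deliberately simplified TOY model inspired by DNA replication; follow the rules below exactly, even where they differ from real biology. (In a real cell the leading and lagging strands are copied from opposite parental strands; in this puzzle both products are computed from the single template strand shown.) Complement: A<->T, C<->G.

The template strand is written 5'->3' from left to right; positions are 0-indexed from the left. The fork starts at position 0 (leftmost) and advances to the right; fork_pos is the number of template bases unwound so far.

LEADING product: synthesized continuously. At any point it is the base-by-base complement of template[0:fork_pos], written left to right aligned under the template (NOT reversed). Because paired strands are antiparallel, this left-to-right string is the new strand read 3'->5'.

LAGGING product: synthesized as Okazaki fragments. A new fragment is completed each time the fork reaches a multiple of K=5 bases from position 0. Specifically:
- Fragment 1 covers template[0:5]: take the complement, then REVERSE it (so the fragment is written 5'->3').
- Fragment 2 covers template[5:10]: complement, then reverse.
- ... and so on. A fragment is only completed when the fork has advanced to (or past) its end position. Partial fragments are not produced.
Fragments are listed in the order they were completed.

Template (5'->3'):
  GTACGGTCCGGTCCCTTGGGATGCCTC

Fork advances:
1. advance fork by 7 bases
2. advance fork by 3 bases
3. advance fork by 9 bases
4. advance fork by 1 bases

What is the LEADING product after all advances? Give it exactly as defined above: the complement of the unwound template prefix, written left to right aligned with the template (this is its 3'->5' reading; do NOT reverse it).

Answer: CATGCCAGGCCAGGGAACCC

Derivation:
Step 1: advance 7 -> fork_pos = 0 + 7 = 7.
Step 2: advance 3 -> fork_pos = 7 + 3 = 10.
Step 3: advance 9 -> fork_pos = 10 + 9 = 19.
Step 4: advance 1 -> fork_pos = 19 + 1 = 20.
Unwound prefix: template[0:20] = GTACGGTCCGGTCCCTTGGG
Complement it base by base (A<->T, C<->G), keeping left-to-right order:
  [0:5] GTACG -> CATGC
  [5:10] GTCCG -> CAGGC
  [10:15] GTCCC -> CAGGG
  [15:20] TTGGG -> AACCC
Concatenate: CATGCCAGGCCAGGGAACCC (length 20; written aligned with the template, i.e. 3'->5').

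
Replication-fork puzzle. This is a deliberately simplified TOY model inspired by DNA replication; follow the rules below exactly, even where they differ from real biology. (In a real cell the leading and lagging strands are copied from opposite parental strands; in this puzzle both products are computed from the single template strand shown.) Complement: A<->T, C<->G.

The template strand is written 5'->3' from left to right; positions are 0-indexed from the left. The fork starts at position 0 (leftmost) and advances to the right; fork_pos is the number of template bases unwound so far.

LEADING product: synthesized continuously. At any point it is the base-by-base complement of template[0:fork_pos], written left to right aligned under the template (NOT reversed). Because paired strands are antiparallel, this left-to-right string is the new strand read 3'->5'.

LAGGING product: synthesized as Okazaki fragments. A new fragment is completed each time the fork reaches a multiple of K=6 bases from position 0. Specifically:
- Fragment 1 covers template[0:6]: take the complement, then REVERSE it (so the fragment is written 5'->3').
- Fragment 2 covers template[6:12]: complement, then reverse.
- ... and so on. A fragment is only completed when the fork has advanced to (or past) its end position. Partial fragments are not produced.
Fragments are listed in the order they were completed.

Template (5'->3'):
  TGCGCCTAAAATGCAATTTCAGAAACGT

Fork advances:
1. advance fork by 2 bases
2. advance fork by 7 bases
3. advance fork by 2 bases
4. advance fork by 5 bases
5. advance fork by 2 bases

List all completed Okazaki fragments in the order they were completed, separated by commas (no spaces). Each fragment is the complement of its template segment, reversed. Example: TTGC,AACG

Answer: GGCGCA,ATTTTA,AATTGC

Derivation:
Step 1: advance 2 -> fork_pos = 0 + 2 = 2. Next multiple of 6 is 6 (not reached); still 0 fragment(s).
Step 2: advance 7 -> fork_pos = 2 + 7 = 9. Reached multiple(s) of 6: 6 -> fragment 1 completed (1 total).
Step 3: advance 2 -> fork_pos = 9 + 2 = 11. Next multiple of 6 is 12 (not reached); still 1 fragment(s).
Step 4: advance 5 -> fork_pos = 11 + 5 = 16. Reached multiple(s) of 6: 12 -> fragment 2 completed (2 total).
Step 5: advance 2 -> fork_pos = 16 + 2 = 18. Reached multiple(s) of 6: 18 -> fragment 3 completed (3 total).
Final fork_pos = 18, so 3 fragment(s) are complete. Build each: template segment -> complement -> reverse.
Fragment 1: template[0:6] = TGCGCC -> complement ACGCGG -> reversed GGCGCA
Fragment 2: template[6:12] = TAAAAT -> complement ATTTTA -> reversed ATTTTA
Fragment 3: template[12:18] = GCAATT -> complement CGTTAA -> reversed AATTGC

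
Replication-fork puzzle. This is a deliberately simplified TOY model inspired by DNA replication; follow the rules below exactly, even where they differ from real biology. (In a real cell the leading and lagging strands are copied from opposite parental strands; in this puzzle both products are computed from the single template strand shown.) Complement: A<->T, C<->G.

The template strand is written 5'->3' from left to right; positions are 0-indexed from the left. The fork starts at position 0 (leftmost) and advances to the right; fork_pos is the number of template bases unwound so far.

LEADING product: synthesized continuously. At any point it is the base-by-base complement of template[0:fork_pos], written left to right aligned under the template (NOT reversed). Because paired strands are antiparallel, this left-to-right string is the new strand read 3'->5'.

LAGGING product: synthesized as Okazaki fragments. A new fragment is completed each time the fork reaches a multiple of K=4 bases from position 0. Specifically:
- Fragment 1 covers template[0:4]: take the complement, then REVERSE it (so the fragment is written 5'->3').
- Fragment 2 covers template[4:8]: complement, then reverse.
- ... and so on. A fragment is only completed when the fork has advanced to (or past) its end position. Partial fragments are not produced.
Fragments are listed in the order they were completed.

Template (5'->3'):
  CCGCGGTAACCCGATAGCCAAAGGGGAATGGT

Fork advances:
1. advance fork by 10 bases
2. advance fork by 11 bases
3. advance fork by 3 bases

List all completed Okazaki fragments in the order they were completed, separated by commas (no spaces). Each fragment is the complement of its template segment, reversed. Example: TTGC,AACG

Step 1: advance 10 -> fork_pos = 0 + 10 = 10. Reached multiple(s) of 4: 4, 8 -> fragments 1-2 completed (2 total).
Step 2: advance 11 -> fork_pos = 10 + 11 = 21. Reached multiple(s) of 4: 12, 16, 20 -> fragments 3-5 completed (5 total).
Step 3: advance 3 -> fork_pos = 21 + 3 = 24. Reached multiple(s) of 4: 24 -> fragment 6 completed (6 total).
Final fork_pos = 24, so 6 fragment(s) are complete. Build each: template segment -> complement -> reverse.
Fragment 1: template[0:4] = CCGC -> complement GGCG -> reversed GCGG
Fragment 2: template[4:8] = GGTA -> complement CCAT -> reversed TACC
Fragment 3: template[8:12] = ACCC -> complement TGGG -> reversed GGGT
Fragment 4: template[12:16] = GATA -> complement CTAT -> reversed TATC
Fragment 5: template[16:20] = GCCA -> complement CGGT -> reversed TGGC
Fragment 6: template[20:24] = AAGG -> complement TTCC -> reversed CCTT

Answer: GCGG,TACC,GGGT,TATC,TGGC,CCTT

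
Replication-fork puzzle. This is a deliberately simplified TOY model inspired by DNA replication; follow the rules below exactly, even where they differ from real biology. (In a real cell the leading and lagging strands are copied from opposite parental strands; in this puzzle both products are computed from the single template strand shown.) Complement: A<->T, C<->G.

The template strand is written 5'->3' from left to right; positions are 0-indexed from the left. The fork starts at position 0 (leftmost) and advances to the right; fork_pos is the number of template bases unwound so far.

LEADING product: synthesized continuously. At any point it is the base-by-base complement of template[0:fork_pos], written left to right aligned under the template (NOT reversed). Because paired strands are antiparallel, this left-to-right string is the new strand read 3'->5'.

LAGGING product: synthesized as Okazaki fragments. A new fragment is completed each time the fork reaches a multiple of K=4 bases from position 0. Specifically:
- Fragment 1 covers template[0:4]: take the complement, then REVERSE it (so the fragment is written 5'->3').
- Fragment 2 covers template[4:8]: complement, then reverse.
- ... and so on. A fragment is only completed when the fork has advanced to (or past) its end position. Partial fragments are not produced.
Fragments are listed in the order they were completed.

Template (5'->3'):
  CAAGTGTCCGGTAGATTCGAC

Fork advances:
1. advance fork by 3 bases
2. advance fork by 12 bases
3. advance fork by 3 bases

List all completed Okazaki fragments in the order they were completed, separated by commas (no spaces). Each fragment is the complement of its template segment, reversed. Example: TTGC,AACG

Step 1: advance 3 -> fork_pos = 0 + 3 = 3. Next multiple of 4 is 4 (not reached); still 0 fragment(s).
Step 2: advance 12 -> fork_pos = 3 + 12 = 15. Reached multiple(s) of 4: 4, 8, 12 -> fragments 1-3 completed (3 total).
Step 3: advance 3 -> fork_pos = 15 + 3 = 18. Reached multiple(s) of 4: 16 -> fragment 4 completed (4 total).
Final fork_pos = 18, so 4 fragment(s) are complete. Build each: template segment -> complement -> reverse.
Fragment 1: template[0:4] = CAAG -> complement GTTC -> reversed CTTG
Fragment 2: template[4:8] = TGTC -> complement ACAG -> reversed GACA
Fragment 3: template[8:12] = CGGT -> complement GCCA -> reversed ACCG
Fragment 4: template[12:16] = AGAT -> complement TCTA -> reversed ATCT

Answer: CTTG,GACA,ACCG,ATCT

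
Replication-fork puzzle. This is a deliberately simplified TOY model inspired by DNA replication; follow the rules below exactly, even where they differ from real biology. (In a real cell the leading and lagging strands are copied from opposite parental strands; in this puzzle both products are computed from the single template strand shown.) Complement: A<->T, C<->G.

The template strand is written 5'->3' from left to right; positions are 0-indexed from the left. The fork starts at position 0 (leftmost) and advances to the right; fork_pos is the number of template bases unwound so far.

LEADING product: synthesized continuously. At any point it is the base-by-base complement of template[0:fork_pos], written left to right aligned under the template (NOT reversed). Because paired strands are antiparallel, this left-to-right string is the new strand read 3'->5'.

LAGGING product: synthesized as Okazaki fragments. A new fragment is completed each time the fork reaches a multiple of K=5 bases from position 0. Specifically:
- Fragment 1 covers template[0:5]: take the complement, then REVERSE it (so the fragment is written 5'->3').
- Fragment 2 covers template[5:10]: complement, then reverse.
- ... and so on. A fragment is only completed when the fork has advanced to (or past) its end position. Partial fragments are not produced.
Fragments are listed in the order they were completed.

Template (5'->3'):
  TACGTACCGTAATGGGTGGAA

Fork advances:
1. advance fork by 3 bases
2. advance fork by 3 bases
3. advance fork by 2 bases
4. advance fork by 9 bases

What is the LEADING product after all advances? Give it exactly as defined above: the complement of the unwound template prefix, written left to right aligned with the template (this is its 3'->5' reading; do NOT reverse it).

Answer: ATGCATGGCATTACCCA

Derivation:
Step 1: advance 3 -> fork_pos = 0 + 3 = 3.
Step 2: advance 3 -> fork_pos = 3 + 3 = 6.
Step 3: advance 2 -> fork_pos = 6 + 2 = 8.
Step 4: advance 9 -> fork_pos = 8 + 9 = 17.
Unwound prefix: template[0:17] = TACGTACCGTAATGGGT
Complement it base by base (A<->T, C<->G), keeping left-to-right order:
  [0:5] TACGT -> ATGCA
  [5:10] ACCGT -> TGGCA
  [10:15] AATGG -> TTACC
  [15:17] GT -> CA
Concatenate: ATGCATGGCATTACCCA (length 17; written aligned with the template, i.e. 3'->5').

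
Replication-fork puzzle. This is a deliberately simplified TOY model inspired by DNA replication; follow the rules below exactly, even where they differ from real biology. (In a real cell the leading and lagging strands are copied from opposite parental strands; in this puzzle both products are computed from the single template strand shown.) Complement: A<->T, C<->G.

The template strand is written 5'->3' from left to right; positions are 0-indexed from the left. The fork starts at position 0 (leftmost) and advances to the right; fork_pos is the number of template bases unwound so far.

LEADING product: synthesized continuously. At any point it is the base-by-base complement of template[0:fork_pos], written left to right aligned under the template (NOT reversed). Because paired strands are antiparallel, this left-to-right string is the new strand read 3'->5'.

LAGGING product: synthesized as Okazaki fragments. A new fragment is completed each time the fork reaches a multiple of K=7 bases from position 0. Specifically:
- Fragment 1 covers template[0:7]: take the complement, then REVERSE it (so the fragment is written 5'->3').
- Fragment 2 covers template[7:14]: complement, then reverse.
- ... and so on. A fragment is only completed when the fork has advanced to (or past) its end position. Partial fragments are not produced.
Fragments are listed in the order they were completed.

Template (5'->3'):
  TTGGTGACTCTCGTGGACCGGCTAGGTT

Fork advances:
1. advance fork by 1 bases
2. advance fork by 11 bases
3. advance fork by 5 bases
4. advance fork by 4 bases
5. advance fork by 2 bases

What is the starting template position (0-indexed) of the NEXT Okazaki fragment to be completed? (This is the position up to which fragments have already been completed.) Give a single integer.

Answer: 21

Derivation:
Step 1: advance 1 -> fork_pos = 0 + 1 = 1. Next multiple of 7 is 7 (not reached); still 0 fragment(s).
Step 2: advance 11 -> fork_pos = 1 + 11 = 12. Reached multiple(s) of 7: 7 -> fragment 1 completed (1 total).
Step 3: advance 5 -> fork_pos = 12 + 5 = 17. Reached multiple(s) of 7: 14 -> fragment 2 completed (2 total).
Step 4: advance 4 -> fork_pos = 17 + 4 = 21. Reached multiple(s) of 7: 21 -> fragment 3 completed (3 total).
Step 5: advance 2 -> fork_pos = 21 + 2 = 23. Next multiple of 7 is 28 (not reached); still 3 fragment(s).
3 fragment(s) completed, covering template[0:21] (3 x 7 = 21). The next fragment, fragment 4, covers template[21:28], so it starts at position 21.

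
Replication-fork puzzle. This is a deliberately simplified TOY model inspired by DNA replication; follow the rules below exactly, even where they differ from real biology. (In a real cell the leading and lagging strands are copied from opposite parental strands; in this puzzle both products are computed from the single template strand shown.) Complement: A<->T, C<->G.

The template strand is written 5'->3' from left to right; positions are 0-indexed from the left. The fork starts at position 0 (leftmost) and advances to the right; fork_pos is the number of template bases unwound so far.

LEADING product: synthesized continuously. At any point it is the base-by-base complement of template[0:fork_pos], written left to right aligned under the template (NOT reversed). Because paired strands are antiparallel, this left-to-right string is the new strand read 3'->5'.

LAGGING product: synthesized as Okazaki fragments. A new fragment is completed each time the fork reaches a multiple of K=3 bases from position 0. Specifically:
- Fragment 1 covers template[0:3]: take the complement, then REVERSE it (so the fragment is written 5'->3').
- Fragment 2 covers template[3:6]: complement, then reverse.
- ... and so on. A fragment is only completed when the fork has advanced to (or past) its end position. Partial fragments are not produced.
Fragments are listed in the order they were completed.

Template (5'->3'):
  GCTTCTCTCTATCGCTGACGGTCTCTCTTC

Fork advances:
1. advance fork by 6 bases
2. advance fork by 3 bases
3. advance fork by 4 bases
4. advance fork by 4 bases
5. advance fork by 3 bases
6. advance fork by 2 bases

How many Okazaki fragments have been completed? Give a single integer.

Answer: 7

Derivation:
Step 1: advance 6 -> fork_pos = 0 + 6 = 6. Reached multiple(s) of 3: 3, 6 -> fragments 1-2 completed (2 total).
Step 2: advance 3 -> fork_pos = 6 + 3 = 9. Reached multiple(s) of 3: 9 -> fragment 3 completed (3 total).
Step 3: advance 4 -> fork_pos = 9 + 4 = 13. Reached multiple(s) of 3: 12 -> fragment 4 completed (4 total).
Step 4: advance 4 -> fork_pos = 13 + 4 = 17. Reached multiple(s) of 3: 15 -> fragment 5 completed (5 total).
Step 5: advance 3 -> fork_pos = 17 + 3 = 20. Reached multiple(s) of 3: 18 -> fragment 6 completed (6 total).
Step 6: advance 2 -> fork_pos = 20 + 2 = 22. Reached multiple(s) of 3: 21 -> fragment 7 completed (7 total).
Check: final fork_pos = 22; the multiples of 3 that are <= 22 are 3..21 -> 22 // 3 = 7 completed fragment(s).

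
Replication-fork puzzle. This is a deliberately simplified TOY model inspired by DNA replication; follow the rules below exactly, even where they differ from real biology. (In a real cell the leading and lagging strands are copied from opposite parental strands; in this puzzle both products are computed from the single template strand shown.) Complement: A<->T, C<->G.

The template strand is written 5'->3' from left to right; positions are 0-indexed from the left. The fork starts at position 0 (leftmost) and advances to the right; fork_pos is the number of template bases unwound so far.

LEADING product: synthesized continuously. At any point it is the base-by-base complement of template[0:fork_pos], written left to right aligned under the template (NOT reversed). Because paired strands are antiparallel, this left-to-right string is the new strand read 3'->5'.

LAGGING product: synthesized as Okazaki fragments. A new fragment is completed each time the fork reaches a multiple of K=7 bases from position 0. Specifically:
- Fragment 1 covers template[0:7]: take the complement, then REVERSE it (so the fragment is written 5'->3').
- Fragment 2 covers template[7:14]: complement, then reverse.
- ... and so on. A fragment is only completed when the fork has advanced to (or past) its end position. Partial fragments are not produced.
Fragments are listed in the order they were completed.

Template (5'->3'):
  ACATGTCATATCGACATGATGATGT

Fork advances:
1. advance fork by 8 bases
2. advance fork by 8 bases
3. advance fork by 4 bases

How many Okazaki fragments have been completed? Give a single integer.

Step 1: advance 8 -> fork_pos = 0 + 8 = 8. Reached multiple(s) of 7: 7 -> fragment 1 completed (1 total).
Step 2: advance 8 -> fork_pos = 8 + 8 = 16. Reached multiple(s) of 7: 14 -> fragment 2 completed (2 total).
Step 3: advance 4 -> fork_pos = 16 + 4 = 20. Next multiple of 7 is 21 (not reached); still 2 fragment(s).
Check: final fork_pos = 20; the multiples of 7 that are <= 20 are 7..14 -> 20 // 7 = 2 completed fragment(s).

Answer: 2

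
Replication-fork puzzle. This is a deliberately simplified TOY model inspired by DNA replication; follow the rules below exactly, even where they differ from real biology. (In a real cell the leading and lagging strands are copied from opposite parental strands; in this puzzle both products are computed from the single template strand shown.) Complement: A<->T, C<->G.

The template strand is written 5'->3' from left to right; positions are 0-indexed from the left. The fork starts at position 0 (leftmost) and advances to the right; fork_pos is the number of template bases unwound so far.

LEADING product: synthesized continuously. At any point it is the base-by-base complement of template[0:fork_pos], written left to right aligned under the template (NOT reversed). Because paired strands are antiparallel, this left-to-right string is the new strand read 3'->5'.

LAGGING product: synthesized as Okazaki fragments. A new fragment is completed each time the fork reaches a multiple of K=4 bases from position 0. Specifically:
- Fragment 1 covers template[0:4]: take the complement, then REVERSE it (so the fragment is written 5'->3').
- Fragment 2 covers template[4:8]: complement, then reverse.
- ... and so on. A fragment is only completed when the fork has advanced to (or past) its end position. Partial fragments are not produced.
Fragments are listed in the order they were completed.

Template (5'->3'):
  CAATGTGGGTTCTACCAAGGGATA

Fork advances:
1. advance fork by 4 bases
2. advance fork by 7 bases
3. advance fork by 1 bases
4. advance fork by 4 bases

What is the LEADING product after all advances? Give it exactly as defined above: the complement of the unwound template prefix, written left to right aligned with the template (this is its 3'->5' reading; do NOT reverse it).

Answer: GTTACACCCAAGATGG

Derivation:
Step 1: advance 4 -> fork_pos = 0 + 4 = 4.
Step 2: advance 7 -> fork_pos = 4 + 7 = 11.
Step 3: advance 1 -> fork_pos = 11 + 1 = 12.
Step 4: advance 4 -> fork_pos = 12 + 4 = 16.
Unwound prefix: template[0:16] = CAATGTGGGTTCTACC
Complement it base by base (A<->T, C<->G), keeping left-to-right order:
  [0:5] CAATG -> GTTAC
  [5:10] TGGGT -> ACCCA
  [10:15] TCTAC -> AGATG
  [15:16] C -> G
Concatenate: GTTACACCCAAGATGG (length 16; written aligned with the template, i.e. 3'->5').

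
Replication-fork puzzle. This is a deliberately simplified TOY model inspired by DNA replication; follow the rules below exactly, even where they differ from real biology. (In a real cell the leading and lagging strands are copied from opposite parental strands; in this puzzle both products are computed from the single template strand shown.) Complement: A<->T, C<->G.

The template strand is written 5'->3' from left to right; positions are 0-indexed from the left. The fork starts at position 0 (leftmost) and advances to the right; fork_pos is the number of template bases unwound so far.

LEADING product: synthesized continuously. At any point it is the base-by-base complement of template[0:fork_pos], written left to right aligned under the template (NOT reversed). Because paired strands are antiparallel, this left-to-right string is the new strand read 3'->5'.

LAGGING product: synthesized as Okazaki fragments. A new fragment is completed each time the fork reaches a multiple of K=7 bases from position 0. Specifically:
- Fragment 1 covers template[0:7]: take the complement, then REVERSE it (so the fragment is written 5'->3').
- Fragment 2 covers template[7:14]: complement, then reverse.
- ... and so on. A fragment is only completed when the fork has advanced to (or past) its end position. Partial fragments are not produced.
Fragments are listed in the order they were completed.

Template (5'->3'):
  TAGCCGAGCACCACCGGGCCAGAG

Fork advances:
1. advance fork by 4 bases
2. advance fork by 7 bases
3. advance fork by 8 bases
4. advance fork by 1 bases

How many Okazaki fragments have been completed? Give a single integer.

Step 1: advance 4 -> fork_pos = 0 + 4 = 4. Next multiple of 7 is 7 (not reached); still 0 fragment(s).
Step 2: advance 7 -> fork_pos = 4 + 7 = 11. Reached multiple(s) of 7: 7 -> fragment 1 completed (1 total).
Step 3: advance 8 -> fork_pos = 11 + 8 = 19. Reached multiple(s) of 7: 14 -> fragment 2 completed (2 total).
Step 4: advance 1 -> fork_pos = 19 + 1 = 20. Next multiple of 7 is 21 (not reached); still 2 fragment(s).
Check: final fork_pos = 20; the multiples of 7 that are <= 20 are 7..14 -> 20 // 7 = 2 completed fragment(s).

Answer: 2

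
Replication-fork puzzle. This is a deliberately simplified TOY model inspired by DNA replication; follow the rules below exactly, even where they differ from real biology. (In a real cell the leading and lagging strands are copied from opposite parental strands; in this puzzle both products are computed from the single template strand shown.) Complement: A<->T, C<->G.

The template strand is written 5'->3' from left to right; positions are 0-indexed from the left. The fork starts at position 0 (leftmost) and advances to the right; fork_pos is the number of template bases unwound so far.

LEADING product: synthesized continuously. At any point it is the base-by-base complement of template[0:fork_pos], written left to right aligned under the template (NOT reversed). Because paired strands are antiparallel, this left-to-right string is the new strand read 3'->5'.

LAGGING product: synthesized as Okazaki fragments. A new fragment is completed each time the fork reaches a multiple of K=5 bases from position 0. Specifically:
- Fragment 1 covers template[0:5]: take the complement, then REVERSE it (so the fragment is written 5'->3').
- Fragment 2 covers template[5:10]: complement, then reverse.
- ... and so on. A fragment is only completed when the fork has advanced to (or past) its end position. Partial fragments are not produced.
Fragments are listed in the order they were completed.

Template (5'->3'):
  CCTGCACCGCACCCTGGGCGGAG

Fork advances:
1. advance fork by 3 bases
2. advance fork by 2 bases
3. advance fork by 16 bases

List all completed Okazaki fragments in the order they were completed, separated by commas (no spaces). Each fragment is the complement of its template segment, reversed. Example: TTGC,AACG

Step 1: advance 3 -> fork_pos = 0 + 3 = 3. Next multiple of 5 is 5 (not reached); still 0 fragment(s).
Step 2: advance 2 -> fork_pos = 3 + 2 = 5. Reached multiple(s) of 5: 5 -> fragment 1 completed (1 total).
Step 3: advance 16 -> fork_pos = 5 + 16 = 21. Reached multiple(s) of 5: 10, 15, 20 -> fragments 2-4 completed (4 total).
Final fork_pos = 21, so 4 fragment(s) are complete. Build each: template segment -> complement -> reverse.
Fragment 1: template[0:5] = CCTGC -> complement GGACG -> reversed GCAGG
Fragment 2: template[5:10] = ACCGC -> complement TGGCG -> reversed GCGGT
Fragment 3: template[10:15] = ACCCT -> complement TGGGA -> reversed AGGGT
Fragment 4: template[15:20] = GGGCG -> complement CCCGC -> reversed CGCCC

Answer: GCAGG,GCGGT,AGGGT,CGCCC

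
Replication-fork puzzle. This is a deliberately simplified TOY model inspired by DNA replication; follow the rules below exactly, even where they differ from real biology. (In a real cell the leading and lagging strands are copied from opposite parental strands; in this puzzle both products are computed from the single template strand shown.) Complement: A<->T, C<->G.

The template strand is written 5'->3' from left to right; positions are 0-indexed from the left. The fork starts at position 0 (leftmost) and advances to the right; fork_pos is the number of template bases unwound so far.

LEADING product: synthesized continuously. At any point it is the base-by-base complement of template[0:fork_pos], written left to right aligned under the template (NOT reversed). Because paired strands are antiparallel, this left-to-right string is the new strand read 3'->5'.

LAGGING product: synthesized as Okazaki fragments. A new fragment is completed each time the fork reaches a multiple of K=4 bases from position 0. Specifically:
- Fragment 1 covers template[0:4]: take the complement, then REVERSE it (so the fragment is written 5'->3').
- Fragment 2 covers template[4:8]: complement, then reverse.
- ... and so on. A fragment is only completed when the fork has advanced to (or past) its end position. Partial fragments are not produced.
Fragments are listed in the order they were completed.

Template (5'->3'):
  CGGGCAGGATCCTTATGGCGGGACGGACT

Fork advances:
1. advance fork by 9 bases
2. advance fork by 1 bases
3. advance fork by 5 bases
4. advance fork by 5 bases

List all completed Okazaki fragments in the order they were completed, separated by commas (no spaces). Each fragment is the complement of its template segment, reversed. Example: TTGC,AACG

Answer: CCCG,CCTG,GGAT,ATAA,CGCC

Derivation:
Step 1: advance 9 -> fork_pos = 0 + 9 = 9. Reached multiple(s) of 4: 4, 8 -> fragments 1-2 completed (2 total).
Step 2: advance 1 -> fork_pos = 9 + 1 = 10. Next multiple of 4 is 12 (not reached); still 2 fragment(s).
Step 3: advance 5 -> fork_pos = 10 + 5 = 15. Reached multiple(s) of 4: 12 -> fragment 3 completed (3 total).
Step 4: advance 5 -> fork_pos = 15 + 5 = 20. Reached multiple(s) of 4: 16, 20 -> fragments 4-5 completed (5 total).
Final fork_pos = 20, so 5 fragment(s) are complete. Build each: template segment -> complement -> reverse.
Fragment 1: template[0:4] = CGGG -> complement GCCC -> reversed CCCG
Fragment 2: template[4:8] = CAGG -> complement GTCC -> reversed CCTG
Fragment 3: template[8:12] = ATCC -> complement TAGG -> reversed GGAT
Fragment 4: template[12:16] = TTAT -> complement AATA -> reversed ATAA
Fragment 5: template[16:20] = GGCG -> complement CCGC -> reversed CGCC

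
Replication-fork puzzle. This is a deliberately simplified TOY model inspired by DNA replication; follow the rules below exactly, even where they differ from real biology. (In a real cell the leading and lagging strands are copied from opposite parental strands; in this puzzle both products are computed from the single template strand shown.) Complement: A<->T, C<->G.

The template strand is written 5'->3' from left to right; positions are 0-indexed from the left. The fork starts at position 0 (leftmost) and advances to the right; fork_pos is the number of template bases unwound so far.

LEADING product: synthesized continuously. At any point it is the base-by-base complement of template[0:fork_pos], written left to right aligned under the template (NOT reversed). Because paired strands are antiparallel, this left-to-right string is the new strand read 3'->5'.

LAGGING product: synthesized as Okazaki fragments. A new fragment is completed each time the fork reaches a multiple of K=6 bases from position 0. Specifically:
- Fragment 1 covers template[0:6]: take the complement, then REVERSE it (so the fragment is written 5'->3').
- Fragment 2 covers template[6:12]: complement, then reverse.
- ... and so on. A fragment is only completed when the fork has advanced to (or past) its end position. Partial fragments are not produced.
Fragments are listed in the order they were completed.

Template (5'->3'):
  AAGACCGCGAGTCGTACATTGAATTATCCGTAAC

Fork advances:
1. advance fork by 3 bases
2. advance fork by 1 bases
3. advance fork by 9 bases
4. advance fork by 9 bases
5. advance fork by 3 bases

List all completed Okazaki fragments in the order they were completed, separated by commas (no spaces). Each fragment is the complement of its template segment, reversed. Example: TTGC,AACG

Step 1: advance 3 -> fork_pos = 0 + 3 = 3. Next multiple of 6 is 6 (not reached); still 0 fragment(s).
Step 2: advance 1 -> fork_pos = 3 + 1 = 4. Next multiple of 6 is 6 (not reached); still 0 fragment(s).
Step 3: advance 9 -> fork_pos = 4 + 9 = 13. Reached multiple(s) of 6: 6, 12 -> fragments 1-2 completed (2 total).
Step 4: advance 9 -> fork_pos = 13 + 9 = 22. Reached multiple(s) of 6: 18 -> fragment 3 completed (3 total).
Step 5: advance 3 -> fork_pos = 22 + 3 = 25. Reached multiple(s) of 6: 24 -> fragment 4 completed (4 total).
Final fork_pos = 25, so 4 fragment(s) are complete. Build each: template segment -> complement -> reverse.
Fragment 1: template[0:6] = AAGACC -> complement TTCTGG -> reversed GGTCTT
Fragment 2: template[6:12] = GCGAGT -> complement CGCTCA -> reversed ACTCGC
Fragment 3: template[12:18] = CGTACA -> complement GCATGT -> reversed TGTACG
Fragment 4: template[18:24] = TTGAAT -> complement AACTTA -> reversed ATTCAA

Answer: GGTCTT,ACTCGC,TGTACG,ATTCAA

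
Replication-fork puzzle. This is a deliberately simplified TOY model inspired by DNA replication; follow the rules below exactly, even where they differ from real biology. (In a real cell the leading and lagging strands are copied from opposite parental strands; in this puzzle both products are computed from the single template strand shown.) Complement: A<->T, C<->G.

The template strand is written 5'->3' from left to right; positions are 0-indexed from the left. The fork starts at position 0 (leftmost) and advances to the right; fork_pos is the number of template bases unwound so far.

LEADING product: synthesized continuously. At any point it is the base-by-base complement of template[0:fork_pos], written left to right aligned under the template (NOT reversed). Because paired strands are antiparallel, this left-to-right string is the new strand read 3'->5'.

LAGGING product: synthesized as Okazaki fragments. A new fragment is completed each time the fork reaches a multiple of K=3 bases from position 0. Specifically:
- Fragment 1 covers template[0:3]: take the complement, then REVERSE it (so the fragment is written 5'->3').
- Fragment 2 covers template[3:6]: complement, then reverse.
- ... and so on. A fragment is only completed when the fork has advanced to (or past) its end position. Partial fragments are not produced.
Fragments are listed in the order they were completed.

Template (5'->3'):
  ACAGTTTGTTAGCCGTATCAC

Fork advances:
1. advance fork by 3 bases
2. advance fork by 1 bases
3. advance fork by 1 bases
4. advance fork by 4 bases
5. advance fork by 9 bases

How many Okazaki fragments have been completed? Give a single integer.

Answer: 6

Derivation:
Step 1: advance 3 -> fork_pos = 0 + 3 = 3. Reached multiple(s) of 3: 3 -> fragment 1 completed (1 total).
Step 2: advance 1 -> fork_pos = 3 + 1 = 4. Next multiple of 3 is 6 (not reached); still 1 fragment(s).
Step 3: advance 1 -> fork_pos = 4 + 1 = 5. Next multiple of 3 is 6 (not reached); still 1 fragment(s).
Step 4: advance 4 -> fork_pos = 5 + 4 = 9. Reached multiple(s) of 3: 6, 9 -> fragments 2-3 completed (3 total).
Step 5: advance 9 -> fork_pos = 9 + 9 = 18. Reached multiple(s) of 3: 12, 15, 18 -> fragments 4-6 completed (6 total).
Check: final fork_pos = 18; the multiples of 3 that are <= 18 are 3..18 -> 18 // 3 = 6 completed fragment(s).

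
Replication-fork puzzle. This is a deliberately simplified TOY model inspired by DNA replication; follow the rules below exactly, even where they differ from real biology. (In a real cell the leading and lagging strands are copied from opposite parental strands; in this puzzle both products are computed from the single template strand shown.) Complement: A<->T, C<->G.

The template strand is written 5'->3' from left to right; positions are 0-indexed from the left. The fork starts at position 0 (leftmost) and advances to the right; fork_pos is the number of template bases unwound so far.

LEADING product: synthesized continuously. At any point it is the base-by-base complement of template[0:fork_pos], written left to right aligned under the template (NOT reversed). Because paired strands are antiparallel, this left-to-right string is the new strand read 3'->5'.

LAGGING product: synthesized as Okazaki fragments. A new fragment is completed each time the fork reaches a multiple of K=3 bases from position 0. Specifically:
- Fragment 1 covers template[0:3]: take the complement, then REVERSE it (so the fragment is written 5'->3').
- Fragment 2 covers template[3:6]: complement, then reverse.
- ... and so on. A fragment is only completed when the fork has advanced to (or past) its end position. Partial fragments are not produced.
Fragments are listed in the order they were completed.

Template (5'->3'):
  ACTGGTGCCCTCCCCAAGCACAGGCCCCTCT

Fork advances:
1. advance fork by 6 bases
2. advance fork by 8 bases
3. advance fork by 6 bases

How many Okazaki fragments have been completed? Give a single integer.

Answer: 6

Derivation:
Step 1: advance 6 -> fork_pos = 0 + 6 = 6. Reached multiple(s) of 3: 3, 6 -> fragments 1-2 completed (2 total).
Step 2: advance 8 -> fork_pos = 6 + 8 = 14. Reached multiple(s) of 3: 9, 12 -> fragments 3-4 completed (4 total).
Step 3: advance 6 -> fork_pos = 14 + 6 = 20. Reached multiple(s) of 3: 15, 18 -> fragments 5-6 completed (6 total).
Check: final fork_pos = 20; the multiples of 3 that are <= 20 are 3..18 -> 20 // 3 = 6 completed fragment(s).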